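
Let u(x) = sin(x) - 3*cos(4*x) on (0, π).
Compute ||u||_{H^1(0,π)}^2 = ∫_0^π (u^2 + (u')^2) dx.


||u||_{H^1(0,π)}^2 = 68/5 + 155*π/2

u'(x) = 12*sin(4*x) + cos(x).
Expand u² and (u')² and integrate term by term on (0, π), using: for integers n ≥ 1, ∫_0^π sin²(nx) dx = ∫_0^π cos²(nx) dx = π/2; for n ≠ n', ∫_0^π sin(nx)sin(n'x) dx = ∫_0^π cos(nx)cos(n'x) dx = 0; and by product-to-sum, ∫_0^π sin(nx)cos(n'x) dx = ½∫_0^π [sin((n+n')x) + sin((n−n')x)] dx, which is 0 when n+n' is even and 2n/(n²−n'²) when n+n' is odd (it need not vanish on (0, π)).
  u² squared terms: (-3)²·∫cos(4x)² dx = 9·π/2 = 9*π/2;  (1)²·∫sin(x)² dx = 1·π/2 = π/2.
  u² cross terms: 2·(-3)·(1)·∫cos(4x)·sin(x) dx = -6·(-2/15) = 4/5.
  So ∫_0^π u² dx = 9*π/2 + π/2 + 4/5 = 4/5 + 5*π.
  (u')² squared terms: (12)²·∫sin(4x)² dx = 144·π/2 = 72*π;  (1)²·∫cos(x)² dx = 1·π/2 = π/2.
  (u')² cross terms: 2·(12)·(1)·∫sin(4x)·cos(x) dx = 24·(8/15) = 64/5.
  So ∫_0^π (u')² dx = 72*π + π/2 + 64/5 = 64/5 + 145*π/2.
||u||_{H^1}^2 = (4/5 + 5*π) + (64/5 + 145*π/2) = 68/5 + 155*π/2.


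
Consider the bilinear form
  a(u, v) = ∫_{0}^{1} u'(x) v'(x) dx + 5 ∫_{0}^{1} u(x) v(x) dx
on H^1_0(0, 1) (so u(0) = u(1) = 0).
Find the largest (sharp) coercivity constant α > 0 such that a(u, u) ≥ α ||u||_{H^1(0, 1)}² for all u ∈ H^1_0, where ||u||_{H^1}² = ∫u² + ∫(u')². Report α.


α = 1

Coercivity of a(·,·) on H^1_0(0, 1) means a(u, u) ≥ α ||u||_{H^1}² for every u ∈ H^1_0.
The interval has length L = 1, and Poincaré/coercivity depend only on L. Here a(u, u) = ∫(u')² + (5)·∫u².
Here c = 5 ≥ 1, so a(u,u) = ∫(u')² + c∫u² ≥ ∫(u')² + ∫u² = ||u||_{H^1}², i.e. α = 1 works. No larger α is possible: a(u,u) ≥ α||u||_{H^1}² means (1−α)∫(u')² ≥ (α−c)∫u², and for the modes u_n = sin(nπ(x−x₀)/L) (x₀ the left endpoint) one has ∫u_n²/∫(u_n')² = (L/(nπ))² → 0, so a(u_n,u_n)/||u_n||_{H^1}² → 1. Hence the optimal constant is α = 1.
Therefore α = 1.


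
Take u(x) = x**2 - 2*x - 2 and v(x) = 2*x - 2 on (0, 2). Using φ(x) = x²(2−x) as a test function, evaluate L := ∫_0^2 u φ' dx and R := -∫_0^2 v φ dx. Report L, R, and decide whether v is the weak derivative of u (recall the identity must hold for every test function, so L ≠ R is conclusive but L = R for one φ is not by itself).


LHS = -8/15, RHS = -8/15. Yes, v = u' weakly.

u(x) = x**2 - 2*x - 2, classical derivative u'(x) = 2*x - 2.
φ(x) = x²(2−x), so φ'(x) = x*(4 - 3*x).
Note φ(0) = φ(2) = 0, so the boundary term u·φ vanishes.
LHS = ∫_0^2 u(x) φ'(x) dx = ∫_0^2 (-3*x^4 + 10*x^3 - 2*x^2 - 8*x) dx. Term by term:
  ∫_0^2 -3*x^4 dx = -96/5;  ∫_0^2 10*x^3 dx = 40;  ∫_0^2 -2*x^2 dx = -16/3;
  ∫_0^2 -8*x dx = -16.
Sum: -96/5 + 40 − 16/3 − 16 = -8/15.
So LHS = -8/15.
∫_0^2 v(x) φ(x) dx = ∫_0^2 (-2*x^4 + 6*x^3 - 4*x^2) dx. Term by term:
  ∫_0^2 -2*x^4 dx = -64/5;  ∫_0^2 6*x^3 dx = 24;  ∫_0^2 -4*x^2 dx = -32/3.
Sum: -64/5 + 24 − 32/3 = 8/15.
So RHS = -∫_0^2 v(x) φ(x) dx = -8/15.
LHS = RHS, so the identity holds for this test φ.
Moreover u is smooth here and v(x) = u'(x) = 2*x - 2 pointwise, so the identity holds for every test function. Hence v is the weak derivative of u.


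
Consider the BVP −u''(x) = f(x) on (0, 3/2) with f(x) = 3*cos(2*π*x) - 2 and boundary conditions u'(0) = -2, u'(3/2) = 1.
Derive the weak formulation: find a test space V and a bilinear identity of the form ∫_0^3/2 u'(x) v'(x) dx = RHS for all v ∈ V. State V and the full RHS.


V = H^1(0, 3/2) (v unrestricted at boundary; u is determined up to an additive constant); weak form: ∫_0^3/2 u'v' dx = ∫_0^3/2 (3*cos(2*π*x) - 2) v dx + v(3/2) + 2·v(0) for all v ∈ V.

Multiply both sides by a test function v and integrate from 0 to 3/2:
  ∫_0^3/2 −u''(x) v(x) dx = ∫_0^3/2 f(x) v(x) dx.
Integrate the LHS by parts once:
  ∫_0^3/2 −u'' v dx = −[u'(x) v(x)]_0^3/2 + ∫_0^3/2 u'(x) v'(x) dx.
Thus ∫_0^3/2 u'(x) v'(x) dx = ∫_0^3/2 f(x) v(x) dx + [u'(x) v(x)]_0^3/2.
Choose V so that boundary terms are either known or forced to vanish.
u has inhomogeneous Neumann u'(0) = -2, u'(3/2) = 1. [u' v]_0^3/2 = (1)·v(3/2) − (-2)·v(0) = v(3/2) + 2·v(0). Take V = H^1(0, 3/2); boundary term becomes part of RHS.
Weak formulation: find u (satisfying any essential BC) such that ∫_0^3/2 u'(x) v'(x) dx = ∫_0^3/2 f v dx + v(3/2) + 2·v(0) for all v ∈ V (Neumann data are natural BCs: they enter the RHS as boundary terms).
Substituting f(x) = 3*cos(2*π*x) - 2, the right-hand side is ∫_0^3/2 (3*cos(2*π*x) - 2) v dx + v(3/2) + 2·v(0).
Compatibility check (pure Neumann): taking v ≡ 1 ∈ V gives 0 = ∫_0^3/2 f dx + (1) − (-2), i.e. ∫_0^3/2 f dx must equal u'(0) − u'(3/2) = -3. Indeed ∫_0^3/2 (3*cos(2*π*x) - 2) dx = -3, so the data are compatible. The solution is then unique only up to an additive constant (fix it e.g. by requiring ∫_0^3/2 u dx = 0).


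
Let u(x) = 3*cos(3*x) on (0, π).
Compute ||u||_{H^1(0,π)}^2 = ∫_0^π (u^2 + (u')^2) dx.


||u||_{H^1(0,π)}^2 = 45*π

u'(x) = -9*sin(3*x).
Expand u² and (u')² and integrate term by term on (0, π), using: for integers n ≥ 1, ∫_0^π sin²(nx) dx = ∫_0^π cos²(nx) dx = π/2; for n ≠ n', ∫_0^π sin(nx)sin(n'x) dx = ∫_0^π cos(nx)cos(n'x) dx = 0; and by product-to-sum, ∫_0^π sin(nx)cos(n'x) dx = ½∫_0^π [sin((n+n')x) + sin((n−n')x)] dx, which is 0 when n+n' is even and 2n/(n²−n'²) when n+n' is odd (it need not vanish on (0, π)).
  u² squared terms: (3)²·∫cos(3x)² dx = 9·π/2 = 9*π/2.
  So ∫_0^π u² dx = 9*π/2.
  (u')² squared terms: (-9)²·∫sin(3x)² dx = 81·π/2 = 81*π/2.
  So ∫_0^π (u')² dx = 81*π/2.
||u||_{H^1}^2 = (9*π/2) + (81*π/2) = 45*π.


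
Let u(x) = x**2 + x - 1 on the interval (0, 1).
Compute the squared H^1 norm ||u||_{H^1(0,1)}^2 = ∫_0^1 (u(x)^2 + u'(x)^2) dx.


||u||_{H^1}^2 = 47/10

The H^1 norm (squared) on an interval (0, L) is
  ||u||_{H^1}^2 = ∫_0^L u(x)^2 dx + ∫_0^L u'(x)^2 dx.
Compute u'(x) = 2*x + 1.
Then u(x)^2 = x**4 + 2*x**3 - x**2 - 2*x + 1 and u'(x)^2 = 4*x**2 + 4*x + 1.
Integrate each monomial from 0 to 1 using ∫_0^1 c·x^n dx = c·1^(n+1)/(n+1):
  ∫_0^1 u(x)^2 dx = ∫_0^1 (x^4 + 2*x^3 - x^2 - 2*x + 1) dx. Term by term:
    ∫_0^1 x^4 dx = 1/5;  ∫_0^1 2*x^3 dx = 1/2;  ∫_0^1 -x^2 dx = -1/3;
    ∫_0^1 -2*x dx = -1;  ∫_0^1 1 dx = 1.
  Sum: 1/5 + 1/2 − 1/3 − 1 + 1 = 11/30.
  ∫_0^1 u'(x)^2 dx = ∫_0^1 (4*x^2 + 4*x + 1) dx. Term by term:
    ∫_0^1 4*x^2 dx = 4/3;  ∫_0^1 4*x dx = 2;  ∫_0^1 1 dx = 1.
  Sum: 4/3 + 2 + 1 = 13/3.
Adding: ||u||_{H^1}^2 = 11/30 + 13/3 = 47/10.


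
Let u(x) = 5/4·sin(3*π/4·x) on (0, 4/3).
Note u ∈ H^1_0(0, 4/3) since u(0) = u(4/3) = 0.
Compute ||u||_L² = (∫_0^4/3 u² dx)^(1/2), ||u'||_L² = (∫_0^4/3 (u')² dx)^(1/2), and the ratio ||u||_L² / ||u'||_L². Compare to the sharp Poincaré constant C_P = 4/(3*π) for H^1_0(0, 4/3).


||u||_L² / ||u'||_L² = 4/(3*π) = C_P.

u(x) = 5/4·sin(3*π/4·x), so u'(x) = 15*π*cos(3*π*x/4)/16.
Writing u(x) = A·sin(kπx/L) with A = 5/4 and k = 1, use ∫_0^L sin²(kπx/L) dx = L/2 and ∫_0^L cos²(kπx/L) dx = L/2.
u² = 25/16·sin²(3*π/4·x) and (u')² = 225*π^2/256·cos²(3*π/4·x), and each of sin², cos² integrates to L/2 = 2/3 over (0, 4/3).
∫_0^4/3 u² dx = 25/24, so ||u||_L² = 5*sqrt(6)/12.
∫_0^4/3 (u')² dx = 75*π^2/128, so ||u'||_L² = 5*sqrt(6)*π/16.
Ratio ||u||_L² / ||u'||_L² = 4/(3*π).
Sharp Poincaré constant on H^1_0(0, 4/3) is C_P = L/π = 4/(3*π), achieved by sin(3*π/4·x).
This is the k = 1 eigenfunction (up to amplitude), so the ratio equals the sharp Poincaré constant exactly.


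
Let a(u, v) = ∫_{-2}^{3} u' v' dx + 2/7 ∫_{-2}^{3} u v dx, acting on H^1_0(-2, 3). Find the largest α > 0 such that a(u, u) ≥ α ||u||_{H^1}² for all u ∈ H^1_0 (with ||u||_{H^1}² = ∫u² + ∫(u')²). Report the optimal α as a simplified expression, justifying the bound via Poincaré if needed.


α = (50/7 + π^2)/(π^2 + 25)

Coercivity of a(·,·) on H^1_0(-2, 3) means a(u, u) ≥ α ||u||_{H^1}² for every u ∈ H^1_0.
The interval has length L = 5, and Poincaré/coercivity depend only on L. Here a(u, u) = ∫(u')² + (2/7)·∫u².
Here 0 < c = 2/7 < 1. The condition a(u,u) ≥ α||u||_{H^1}² reads (1−α)∫(u')² ≥ (α−c)∫u². Any admissible α is ≤ 1 (rapidly oscillating u have ∫u²/∫(u')² → 0), and α = 1 would force 0 ≥ (1−c)∫u², impossible since c < 1; so 1−α > 0. By the sharp Poincaré inequality on H^1_0 of an interval of length L, ∫(u')² ≥ (π/L)²∫u² with equality for the first sine mode sin(π(x−x₀)/L) (x₀ the left endpoint), so the inequality holds for all u iff (1−α)(π/L)² ≥ α − c, i.e. α ≤ ((π/L)² + c)/((π/L)² + 1) = (1 + c(L/π)²)/(1 + (L/π)²). With (π/L)² = π^2/25 and c = 2/7, the largest admissible constant is α = ((π/L)² + c)/((π/L)² + 1).
Simplifying, α = (50/7 + π^2)/(π^2 + 25).


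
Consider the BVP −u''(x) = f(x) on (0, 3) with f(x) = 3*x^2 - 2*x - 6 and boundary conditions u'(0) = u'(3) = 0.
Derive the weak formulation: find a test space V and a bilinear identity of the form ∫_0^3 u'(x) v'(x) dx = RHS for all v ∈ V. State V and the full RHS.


V = H^1(0, 3) (no boundary constraint on v; u is determined up to an additive constant); weak form: ∫_0^3 u'v' dx = ∫_0^3 (3*x^2 - 2*x - 6) v dx for all v ∈ V.

Multiply both sides by a test function v and integrate from 0 to 3:
  ∫_0^3 −u''(x) v(x) dx = ∫_0^3 f(x) v(x) dx.
Integrate the LHS by parts once:
  ∫_0^3 −u'' v dx = −[u'(x) v(x)]_0^3 + ∫_0^3 u'(x) v'(x) dx.
Thus ∫_0^3 u'(x) v'(x) dx = ∫_0^3 f(x) v(x) dx + [u'(x) v(x)]_0^3.
Choose V so that boundary terms are either known or forced to vanish.
u has homogeneous Neumann: u'(0) = u'(3) = 0. So [u' v]_0^3 = 0·v(3) − 0·v(0) = 0 for any v; take V = H^1(0, 3).
Weak formulation: find u (satisfying any essential BC) such that ∫_0^3 u'(x) v'(x) dx = ∫_0^3 f v dx for all v ∈ V (homogeneous Neumann, so boundary terms vanish).
Substituting f(x) = 3*x^2 - 2*x - 6, the right-hand side is ∫_0^3 (3*x^2 - 2*x - 6) v dx.
Compatibility check (pure Neumann): taking v ≡ 1 ∈ V gives 0 = ∫_0^3 f dx + (0) − (0), i.e. ∫_0^3 f dx must equal u'(0) − u'(3) = 0. Indeed ∫_0^3 (3*x^2 - 2*x - 6) dx = 0, so the data are compatible. The solution is then unique only up to an additive constant (fix it e.g. by requiring ∫_0^3 u dx = 0).


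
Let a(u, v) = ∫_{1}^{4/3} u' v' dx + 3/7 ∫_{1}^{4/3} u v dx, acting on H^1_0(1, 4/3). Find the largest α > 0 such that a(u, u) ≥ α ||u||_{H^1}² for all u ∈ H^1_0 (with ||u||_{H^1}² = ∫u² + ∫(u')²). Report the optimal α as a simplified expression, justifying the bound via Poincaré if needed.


α = 3*(1 + 21*π^2)/(7*(1 + 9*π^2))

Coercivity of a(·,·) on H^1_0(1, 4/3) means a(u, u) ≥ α ||u||_{H^1}² for every u ∈ H^1_0.
The interval has length L = 1/3, and Poincaré/coercivity depend only on L. Here a(u, u) = ∫(u')² + (3/7)·∫u².
Here 0 < c = 3/7 < 1. The condition a(u,u) ≥ α||u||_{H^1}² reads (1−α)∫(u')² ≥ (α−c)∫u². Any admissible α is ≤ 1 (rapidly oscillating u have ∫u²/∫(u')² → 0), and α = 1 would force 0 ≥ (1−c)∫u², impossible since c < 1; so 1−α > 0. By the sharp Poincaré inequality on H^1_0 of an interval of length L, ∫(u')² ≥ (π/L)²∫u² with equality for the first sine mode sin(π(x−x₀)/L) (x₀ the left endpoint), so the inequality holds for all u iff (1−α)(π/L)² ≥ α − c, i.e. α ≤ ((π/L)² + c)/((π/L)² + 1) = (1 + c(L/π)²)/(1 + (L/π)²). With (π/L)² = 9*π^2 and c = 3/7, the largest admissible constant is α = ((π/L)² + c)/((π/L)² + 1).
Simplifying, α = 3*(1 + 21*π^2)/(7*(1 + 9*π^2)).


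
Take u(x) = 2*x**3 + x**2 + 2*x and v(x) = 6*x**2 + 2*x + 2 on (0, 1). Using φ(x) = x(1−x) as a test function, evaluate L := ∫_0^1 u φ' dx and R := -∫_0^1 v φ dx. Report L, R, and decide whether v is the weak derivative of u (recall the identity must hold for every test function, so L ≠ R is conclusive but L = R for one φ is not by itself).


LHS = -4/5, RHS = -4/5. Yes, v = u' weakly.

u(x) = 2*x**3 + x**2 + 2*x, classical derivative u'(x) = 6*x**2 + 2*x + 2.
φ(x) = x(1−x), so φ'(x) = 1 - 2*x.
Note φ(0) = φ(1) = 0, so the boundary term u·φ vanishes.
LHS = ∫_0^1 u(x) φ'(x) dx = ∫_0^1 (-4*x^4 - 3*x^2 + 2*x) dx. Term by term:
  ∫_0^1 -4*x^4 dx = -4/5;  ∫_0^1 -3*x^2 dx = -1;  ∫_0^1 2*x dx = 1.
Sum: -4/5 − 1 + 1 = -4/5.
So LHS = -4/5.
∫_0^1 v(x) φ(x) dx = ∫_0^1 (-6*x^4 + 4*x^3 + 2*x) dx. Term by term:
  ∫_0^1 -6*x^4 dx = -6/5;  ∫_0^1 4*x^3 dx = 1;  ∫_0^1 2*x dx = 1.
Sum: -6/5 + 1 + 1 = 4/5.
So RHS = -∫_0^1 v(x) φ(x) dx = -4/5.
LHS = RHS, so the identity holds for this test φ.
Moreover u is smooth here and v(x) = u'(x) = 6*x**2 + 2*x + 2 pointwise, so the identity holds for every test function. Hence v is the weak derivative of u.


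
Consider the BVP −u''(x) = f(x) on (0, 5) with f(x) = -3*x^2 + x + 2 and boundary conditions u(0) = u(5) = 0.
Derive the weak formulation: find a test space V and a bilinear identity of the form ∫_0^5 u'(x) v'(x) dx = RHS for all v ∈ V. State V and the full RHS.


V = H^1_0(0, 5) (so v(0) = v(5) = 0); weak form: ∫_0^5 u'v' dx = ∫_0^5 (-3*x^2 + x + 2) v dx for all v ∈ V.

Multiply both sides by a test function v and integrate from 0 to 5:
  ∫_0^5 −u''(x) v(x) dx = ∫_0^5 f(x) v(x) dx.
Integrate the LHS by parts once:
  ∫_0^5 −u'' v dx = −[u'(x) v(x)]_0^5 + ∫_0^5 u'(x) v'(x) dx.
Thus ∫_0^5 u'(x) v'(x) dx = ∫_0^5 f(x) v(x) dx + [u'(x) v(x)]_0^5.
Choose V so that boundary terms are either known or forced to vanish.
u is Dirichlet: u(0) = u(5) = 0. Let V = H^1_0(0, 5); then v(0) = v(5) = 0, and [u' v]_0^5 = 0.
Weak formulation: find u (satisfying any essential BC) such that ∫_0^5 u'(x) v'(x) dx = ∫_0^5 f v dx for all v ∈ V.
Substituting f(x) = -3*x^2 + x + 2, the right-hand side is ∫_0^5 (-3*x^2 + x + 2) v dx.


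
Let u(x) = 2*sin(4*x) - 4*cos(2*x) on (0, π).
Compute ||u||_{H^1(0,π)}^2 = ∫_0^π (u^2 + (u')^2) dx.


||u||_{H^1(0,π)}^2 = 74*π

u'(x) = 8*sin(2*x) + 8*cos(4*x).
Expand u² and (u')² and integrate term by term on (0, π), using: for integers n ≥ 1, ∫_0^π sin²(nx) dx = ∫_0^π cos²(nx) dx = π/2; for n ≠ n', ∫_0^π sin(nx)sin(n'x) dx = ∫_0^π cos(nx)cos(n'x) dx = 0; and by product-to-sum, ∫_0^π sin(nx)cos(n'x) dx = ½∫_0^π [sin((n+n')x) + sin((n−n')x)] dx, which is 0 when n+n' is even and 2n/(n²−n'²) when n+n' is odd (it need not vanish on (0, π)).
  u² squared terms: (-4)²·∫cos(2x)² dx = 16·π/2 = 8*π;  (2)²·∫sin(4x)² dx = 4·π/2 = 2*π.
  u² cross terms: 2·(-4)·(2)·∫cos(2x)·sin(4x) dx = -16·(0) = 0.
  So ∫_0^π u² dx = 8*π + 2*π + 0 = 10*π.
  (u')² squared terms: (8)²·∫cos(4x)² dx = 64·π/2 = 32*π;  (8)²·∫sin(2x)² dx = 64·π/2 = 32*π.
  (u')² cross terms: 2·(8)·(8)·∫cos(4x)·sin(2x) dx = 128·(0) = 0.
  So ∫_0^π (u')² dx = 32*π + 32*π + 0 = 64*π.
||u||_{H^1}^2 = (10*π) + (64*π) = 74*π.


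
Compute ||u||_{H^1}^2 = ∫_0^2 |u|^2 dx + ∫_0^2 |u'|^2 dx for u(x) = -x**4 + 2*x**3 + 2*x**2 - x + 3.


||u||_{H^1}^2 = 30448/315

The H^1 norm (squared) on an interval (0, L) is
  ||u||_{H^1}^2 = ∫_0^L u(x)^2 dx + ∫_0^L u'(x)^2 dx.
Compute u'(x) = -4*x**3 + 6*x**2 + 4*x - 1.
Then u(x)^2 = x**8 - 4*x**7 + 10*x**5 - 6*x**4 + 8*x**3 + 13*x**2 - 6*x + 9 and u'(x)^2 = 16*x**6 - 48*x**5 + 4*x**4 + 56*x**3 + 4*x**2 - 8*x + 1.
Integrate each monomial from 0 to 2 using ∫_0^2 c·x^n dx = c·2^(n+1)/(n+1):
  ∫_0^2 u(x)^2 dx = ∫_0^2 (x^8 - 4*x^7 + 10*x^5 - 6*x^4 + 8*x^3 + 13*x^2 - 6*x + 9) dx. Term by term:
    ∫_0^2 x^8 dx = 512/9;  ∫_0^2 -4*x^7 dx = -128;  ∫_0^2 10*x^5 dx = 320/3;
    ∫_0^2 -6*x^4 dx = -192/5;  ∫_0^2 8*x^3 dx = 32;  ∫_0^2 13*x^2 dx = 104/3;
    ∫_0^2 -6*x dx = -12;  ∫_0^2 9 dx = 18.
  Sum: 512/9 − 128 + 320/3 − 192/5 + 32 + 104/3 − 12 + 18 = 3142/45.
  ∫_0^2 u'(x)^2 dx = ∫_0^2 (16*x^6 - 48*x^5 + 4*x^4 + 56*x^3 + 4*x^2 - 8*x + 1) dx. Term by term:
    ∫_0^2 16*x^6 dx = 2048/7;  ∫_0^2 -48*x^5 dx = -512;  ∫_0^2 4*x^4 dx = 128/5;
    ∫_0^2 56*x^3 dx = 224;  ∫_0^2 4*x^2 dx = 32/3;  ∫_0^2 -8*x dx = -16;
    ∫_0^2 1 dx = 2.
  Sum: 2048/7 − 512 + 128/5 + 224 + 32/3 − 16 + 2 = 2818/105.
Adding: ||u||_{H^1}^2 = 3142/45 + 2818/105 = 30448/315.


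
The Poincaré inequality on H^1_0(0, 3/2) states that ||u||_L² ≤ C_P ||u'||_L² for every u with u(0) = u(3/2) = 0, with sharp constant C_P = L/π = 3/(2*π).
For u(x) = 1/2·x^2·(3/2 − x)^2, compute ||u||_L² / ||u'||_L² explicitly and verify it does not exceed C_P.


||u||_L² / ||u'||_L² = sqrt(3)/4 < C_P = 3/(2*π).

u(x) = 1/2·x^2·(3/2 − x)^2, so u'(x) = x*(2*x - 3)*(4*x - 3)/4.
u(x) = 1/2·x^2·(3/2 − x)^2 vanishes at x = 0 and x = 3/2, so u ∈ H^1_0(0, 3/2). Differentiate via the product rule and integrate the resulting polynomials term by term.
  ∫_0^3/2 u² dx = ∫_0^3/2 (x^8/4 - 3*x^7/2 + 27*x^6/8 - 27*x^5/8 + 81*x^4/64) dx. Term by term:
    ∫_0^3/2 x^8/4 dx = 2187/2048;  ∫_0^3/2 -3*x^7/2 dx = -19683/4096;  ∫_0^3/2 27*x^6/8 dx = 59049/7168;
    ∫_0^3/2 -27*x^5/8 dx = -6561/1024;  ∫_0^3/2 81*x^4/64 dx = 19683/10240.
  Sum: 2187/2048 − 19683/4096 + 59049/7168 − 6561/1024 + 19683/10240 = 2187/143360.
  ∫_0^3/2 (u')² dx = ∫_0^3/2 (4*x^6 - 18*x^5 + 117*x^4/4 - 81*x^3/4 + 81*x^2/16) dx. Term by term:
    ∫_0^3/2 4*x^6 dx = 2187/224;  ∫_0^3/2 -18*x^5 dx = -2187/64;  ∫_0^3/2 117*x^4/4 dx = 28431/640;
    ∫_0^3/2 -81*x^3/4 dx = -6561/256;  ∫_0^3/2 81*x^2/16 dx = 729/128.
  Sum: 2187/224 − 2187/64 + 28431/640 − 6561/256 + 729/128 = 729/8960.
∫_0^3/2 u² dx = 2187/143360, so ||u||_L² = 27*sqrt(105)/2240.
∫_0^3/2 (u')² dx = 729/8960, so ||u'||_L² = 27*sqrt(35)/560.
Ratio ||u||_L² / ||u'||_L² = sqrt(3)/4.
Sharp Poincaré constant on H^1_0(0, 3/2) is C_P = L/π = 3/(2*π), achieved by sin(2*π/3·x).
A polynomial bump cannot attain the sharp Poincaré constant (only the first sine eigenfunction does), so the ratio is strictly less than C_P, consistent with ||u||_L² ≤ C_P ||u'||_L².


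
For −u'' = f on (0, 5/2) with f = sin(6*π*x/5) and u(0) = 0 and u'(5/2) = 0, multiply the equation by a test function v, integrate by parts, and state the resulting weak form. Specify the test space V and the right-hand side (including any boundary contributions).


V = {v ∈ H^1(0, 5/2) : v(0) = 0} (test functions vanish at x = 0 where u is specified); weak form: ∫_0^5/2 u'v' dx = ∫_0^5/2 (sin(6*π*x/5)) v dx for all v ∈ V.

Multiply both sides by a test function v and integrate from 0 to 5/2:
  ∫_0^5/2 −u''(x) v(x) dx = ∫_0^5/2 f(x) v(x) dx.
Integrate the LHS by parts once:
  ∫_0^5/2 −u'' v dx = −[u'(x) v(x)]_0^5/2 + ∫_0^5/2 u'(x) v'(x) dx.
Thus ∫_0^5/2 u'(x) v'(x) dx = ∫_0^5/2 f(x) v(x) dx + [u'(x) v(x)]_0^5/2.
Choose V so that boundary terms are either known or forced to vanish.
Mixed BC: u(0) = 0 (Dirichlet) and u'(5/2) = 0 (Neumann). Define V = {v ∈ H^1(0, 5/2) : v(0) = 0}. Then [u' v]_0^5/2 = u'(5/2)·v(5/2) − u'(0)·0 = 0.
Weak formulation: find u (satisfying any essential BC) such that ∫_0^5/2 u'(x) v'(x) dx = ∫_0^5/2 f v dx for all v ∈ V (Dirichlet at 0 absorbed into V; the Neumann datum at x = 5/2 is zero, so no boundary term remains).
Substituting f(x) = sin(6*π*x/5), the right-hand side is ∫_0^5/2 (sin(6*π*x/5)) v dx.


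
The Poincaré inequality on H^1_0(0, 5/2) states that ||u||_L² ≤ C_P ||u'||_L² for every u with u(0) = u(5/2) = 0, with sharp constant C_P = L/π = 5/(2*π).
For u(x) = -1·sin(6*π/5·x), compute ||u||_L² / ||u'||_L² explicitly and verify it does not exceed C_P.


||u||_L² / ||u'||_L² = 5/(6*π) < C_P = 5/(2*π).

u(x) = -1·sin(6*π/5·x), so u'(x) = -6*π*cos(6*π*x/5)/5.
Writing u(x) = A·sin(kπx/L) with A = -1 and k = 3, use ∫_0^L sin²(kπx/L) dx = L/2 and ∫_0^L cos²(kπx/L) dx = L/2.
u² = 1·sin²(6*π/5·x) and (u')² = 36*π^2/25·cos²(6*π/5·x), and each of sin², cos² integrates to L/2 = 5/4 over (0, 5/2).
∫_0^5/2 u² dx = 5/4, so ||u||_L² = sqrt(5)/2.
∫_0^5/2 (u')² dx = 9*π^2/5, so ||u'||_L² = 3*sqrt(5)*π/5.
Ratio ||u||_L² / ||u'||_L² = 5/(6*π).
Sharp Poincaré constant on H^1_0(0, 5/2) is C_P = L/π = 5/(2*π), achieved by sin(2*π/5·x).
This is the k = 3 harmonic; the ratio L/(kπ) is strictly less than C_P = L/π, consistent with the sharp inequality ||u||_L² ≤ C_P ||u'||_L².


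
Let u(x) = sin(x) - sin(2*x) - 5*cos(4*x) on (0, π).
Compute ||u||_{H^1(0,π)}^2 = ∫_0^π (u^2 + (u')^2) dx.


||u||_{H^1(0,π)}^2 = 68/3 + 216*π

u'(x) = 20*sin(4*x) + cos(x) - 2*cos(2*x).
Expand u² and (u')² and integrate term by term on (0, π), using: for integers n ≥ 1, ∫_0^π sin²(nx) dx = ∫_0^π cos²(nx) dx = π/2; for n ≠ n', ∫_0^π sin(nx)sin(n'x) dx = ∫_0^π cos(nx)cos(n'x) dx = 0; and by product-to-sum, ∫_0^π sin(nx)cos(n'x) dx = ½∫_0^π [sin((n+n')x) + sin((n−n')x)] dx, which is 0 when n+n' is even and 2n/(n²−n'²) when n+n' is odd (it need not vanish on (0, π)).
  u² squared terms: (-1)²·∫sin(2x)² dx = 1·π/2 = π/2;  (-5)²·∫cos(4x)² dx = 25·π/2 = 25*π/2;  (1)²·∫sin(x)² dx = 1·π/2 = π/2.
  u² cross terms: 2·(-1)·(-5)·∫sin(2x)·cos(4x) dx = 10·(0) = 0;  2·(-1)·(1)·∫sin(2x)·sin(x) dx = -2·(0) = 0;  2·(-5)·(1)·∫cos(4x)·sin(x) dx = -10·(-2/15) = 4/3.
  So ∫_0^π u² dx = π/2 + 25*π/2 + π/2 + 0 + 0 + 4/3 = 4/3 + 27*π/2.
  (u')² squared terms: (-2)²·∫cos(2x)² dx = 4·π/2 = 2*π;  (20)²·∫sin(4x)² dx = 400·π/2 = 200*π;  (1)²·∫cos(x)² dx = 1·π/2 = π/2.
  (u')² cross terms: 2·(-2)·(20)·∫cos(2x)·sin(4x) dx = -80·(0) = 0;  2·(-2)·(1)·∫cos(2x)·cos(x) dx = -4·(0) = 0;  2·(20)·(1)·∫sin(4x)·cos(x) dx = 40·(8/15) = 64/3.
  So ∫_0^π (u')² dx = 2*π + 200*π + π/2 + 0 + 0 + 64/3 = 64/3 + 405*π/2.
||u||_{H^1}^2 = (4/3 + 27*π/2) + (64/3 + 405*π/2) = 68/3 + 216*π.


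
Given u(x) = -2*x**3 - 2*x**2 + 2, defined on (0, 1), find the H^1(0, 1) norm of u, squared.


||u||_{H^1}^2 = 186/7

The H^1 norm (squared) on an interval (0, L) is
  ||u||_{H^1}^2 = ∫_0^L u(x)^2 dx + ∫_0^L u'(x)^2 dx.
Compute u'(x) = -6*x**2 - 4*x.
Then u(x)^2 = 4*x**6 + 8*x**5 + 4*x**4 - 8*x**3 - 8*x**2 + 4 and u'(x)^2 = 36*x**4 + 48*x**3 + 16*x**2.
Integrate each monomial from 0 to 1 using ∫_0^1 c·x^n dx = c·1^(n+1)/(n+1):
  ∫_0^1 u(x)^2 dx = ∫_0^1 (4*x^6 + 8*x^5 + 4*x^4 - 8*x^3 - 8*x^2 + 4) dx. Term by term:
    ∫_0^1 4*x^6 dx = 4/7;  ∫_0^1 8*x^5 dx = 4/3;  ∫_0^1 4*x^4 dx = 4/5;
    ∫_0^1 -8*x^3 dx = -2;  ∫_0^1 -8*x^2 dx = -8/3;  ∫_0^1 4 dx = 4.
  Sum: 4/7 + 4/3 + 4/5 − 2 − 8/3 + 4 = 214/105.
  ∫_0^1 u'(x)^2 dx = ∫_0^1 (36*x^4 + 48*x^3 + 16*x^2) dx. Term by term:
    ∫_0^1 36*x^4 dx = 36/5;  ∫_0^1 48*x^3 dx = 12;  ∫_0^1 16*x^2 dx = 16/3.
  Sum: 36/5 + 12 + 16/3 = 368/15.
Adding: ||u||_{H^1}^2 = 214/105 + 368/15 = 186/7.


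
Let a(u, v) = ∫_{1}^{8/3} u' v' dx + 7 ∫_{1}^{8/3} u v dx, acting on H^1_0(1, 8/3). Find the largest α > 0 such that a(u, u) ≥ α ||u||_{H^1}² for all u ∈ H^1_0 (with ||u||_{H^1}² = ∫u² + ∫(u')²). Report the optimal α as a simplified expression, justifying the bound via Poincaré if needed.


α = 1

Coercivity of a(·,·) on H^1_0(1, 8/3) means a(u, u) ≥ α ||u||_{H^1}² for every u ∈ H^1_0.
The interval has length L = 5/3, and Poincaré/coercivity depend only on L. Here a(u, u) = ∫(u')² + (7)·∫u².
Here c = 7 ≥ 1, so a(u,u) = ∫(u')² + c∫u² ≥ ∫(u')² + ∫u² = ||u||_{H^1}², i.e. α = 1 works. No larger α is possible: a(u,u) ≥ α||u||_{H^1}² means (1−α)∫(u')² ≥ (α−c)∫u², and for the modes u_n = sin(nπ(x−x₀)/L) (x₀ the left endpoint) one has ∫u_n²/∫(u_n')² = (L/(nπ))² → 0, so a(u_n,u_n)/||u_n||_{H^1}² → 1. Hence the optimal constant is α = 1.
Therefore α = 1.


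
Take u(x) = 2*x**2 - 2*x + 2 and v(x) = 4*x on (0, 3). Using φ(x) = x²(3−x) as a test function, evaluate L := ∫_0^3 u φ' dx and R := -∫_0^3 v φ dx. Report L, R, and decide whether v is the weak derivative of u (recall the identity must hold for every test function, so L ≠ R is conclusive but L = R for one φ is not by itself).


LHS = -351/10, RHS = -243/5. No, v is not the weak derivative of u.

u(x) = 2*x**2 - 2*x + 2, classical derivative u'(x) = 4*x - 2.
φ(x) = x²(3−x), so φ'(x) = 3*x*(2 - x).
Note φ(0) = φ(3) = 0, so the boundary term u·φ vanishes.
LHS = ∫_0^3 u(x) φ'(x) dx = ∫_0^3 (-6*x^4 + 18*x^3 - 18*x^2 + 12*x) dx. Term by term:
  ∫_0^3 -6*x^4 dx = -1458/5;  ∫_0^3 18*x^3 dx = 729/2;  ∫_0^3 -18*x^2 dx = -162;
  ∫_0^3 12*x dx = 54.
Sum: -1458/5 + 729/2 − 162 + 54 = -351/10.
So LHS = -351/10.
∫_0^3 v(x) φ(x) dx = ∫_0^3 (-4*x^4 + 12*x^3) dx. Term by term:
  ∫_0^3 -4*x^4 dx = -972/5;  ∫_0^3 12*x^3 dx = 243.
Sum: -972/5 + 243 = 243/5.
So RHS = -∫_0^3 v(x) φ(x) dx = -243/5.
LHS − RHS = 27/2 ≠ 0, so the identity fails.
(For a valid weak derivative the identity must hold for EVERY test function, in particular this one. The failure shows v is NOT the weak derivative of u.)
Correct weak derivative would be u'(x) = 4*x - 2.


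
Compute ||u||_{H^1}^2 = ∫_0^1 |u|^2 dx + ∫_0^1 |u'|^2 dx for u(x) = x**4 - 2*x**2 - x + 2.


||u||_{H^1}^2 = 1793/315

The H^1 norm (squared) on an interval (0, L) is
  ||u||_{H^1}^2 = ∫_0^L u(x)^2 dx + ∫_0^L u'(x)^2 dx.
Compute u'(x) = 4*x**3 - 4*x - 1.
Then u(x)^2 = x**8 - 4*x**6 - 2*x**5 + 8*x**4 + 4*x**3 - 7*x**2 - 4*x + 4 and u'(x)^2 = 16*x**6 - 32*x**4 - 8*x**3 + 16*x**2 + 8*x + 1.
Integrate each monomial from 0 to 1 using ∫_0^1 c·x^n dx = c·1^(n+1)/(n+1):
  ∫_0^1 u(x)^2 dx = ∫_0^1 (x^8 - 4*x^6 - 2*x^5 + 8*x^4 + 4*x^3 - 7*x^2 - 4*x + 4) dx. Term by term:
    ∫_0^1 x^8 dx = 1/9;  ∫_0^1 -4*x^6 dx = -4/7;  ∫_0^1 -2*x^5 dx = -1/3;
    ∫_0^1 8*x^4 dx = 8/5;  ∫_0^1 4*x^3 dx = 1;  ∫_0^1 -7*x^2 dx = -7/3;
    ∫_0^1 -4*x dx = -2;  ∫_0^1 4 dx = 4.
  Sum: 1/9 − 4/7 − 1/3 + 8/5 + 1 − 7/3 − 2 + 4 = 464/315.
  ∫_0^1 u'(x)^2 dx = ∫_0^1 (16*x^6 - 32*x^4 - 8*x^3 + 16*x^2 + 8*x + 1) dx. Term by term:
    ∫_0^1 16*x^6 dx = 16/7;  ∫_0^1 -32*x^4 dx = -32/5;  ∫_0^1 -8*x^3 dx = -2;
    ∫_0^1 16*x^2 dx = 16/3;  ∫_0^1 8*x dx = 4;  ∫_0^1 1 dx = 1.
  Sum: 16/7 − 32/5 − 2 + 16/3 + 4 + 1 = 443/105.
Adding: ||u||_{H^1}^2 = 464/315 + 443/105 = 1793/315.


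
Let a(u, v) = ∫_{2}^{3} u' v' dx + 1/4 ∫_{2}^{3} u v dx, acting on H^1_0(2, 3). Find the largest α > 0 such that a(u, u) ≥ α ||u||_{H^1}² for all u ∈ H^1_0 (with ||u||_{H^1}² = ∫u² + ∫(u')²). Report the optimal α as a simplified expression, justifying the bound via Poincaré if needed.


α = (1/4 + π^2)/(1 + π^2)

Coercivity of a(·,·) on H^1_0(2, 3) means a(u, u) ≥ α ||u||_{H^1}² for every u ∈ H^1_0.
The interval has length L = 1, and Poincaré/coercivity depend only on L. Here a(u, u) = ∫(u')² + (1/4)·∫u².
Here 0 < c = 1/4 < 1. The condition a(u,u) ≥ α||u||_{H^1}² reads (1−α)∫(u')² ≥ (α−c)∫u². Any admissible α is ≤ 1 (rapidly oscillating u have ∫u²/∫(u')² → 0), and α = 1 would force 0 ≥ (1−c)∫u², impossible since c < 1; so 1−α > 0. By the sharp Poincaré inequality on H^1_0 of an interval of length L, ∫(u')² ≥ (π/L)²∫u² with equality for the first sine mode sin(π(x−x₀)/L) (x₀ the left endpoint), so the inequality holds for all u iff (1−α)(π/L)² ≥ α − c, i.e. α ≤ ((π/L)² + c)/((π/L)² + 1) = (1 + c(L/π)²)/(1 + (L/π)²). With (π/L)² = π^2 and c = 1/4, the largest admissible constant is α = ((π/L)² + c)/((π/L)² + 1).
Simplifying, α = (1/4 + π^2)/(1 + π^2).


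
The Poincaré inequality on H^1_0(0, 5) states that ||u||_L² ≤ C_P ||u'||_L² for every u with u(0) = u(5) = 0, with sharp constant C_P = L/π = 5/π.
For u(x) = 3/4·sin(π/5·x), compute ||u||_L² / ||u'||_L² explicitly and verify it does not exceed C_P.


||u||_L² / ||u'||_L² = 5/π = C_P.

u(x) = 3/4·sin(π/5·x), so u'(x) = 3*π*cos(π*x/5)/20.
Writing u(x) = A·sin(kπx/L) with A = 3/4 and k = 1, use ∫_0^L sin²(kπx/L) dx = L/2 and ∫_0^L cos²(kπx/L) dx = L/2.
u² = 9/16·sin²(π/5·x) and (u')² = 9*π^2/400·cos²(π/5·x), and each of sin², cos² integrates to L/2 = 5/2 over (0, 5).
∫_0^5 u² dx = 45/32, so ||u||_L² = 3*sqrt(10)/8.
∫_0^5 (u')² dx = 9*π^2/160, so ||u'||_L² = 3*sqrt(10)*π/40.
Ratio ||u||_L² / ||u'||_L² = 5/π.
Sharp Poincaré constant on H^1_0(0, 5) is C_P = L/π = 5/π, achieved by sin(π/5·x).
This is the k = 1 eigenfunction (up to amplitude), so the ratio equals the sharp Poincaré constant exactly.


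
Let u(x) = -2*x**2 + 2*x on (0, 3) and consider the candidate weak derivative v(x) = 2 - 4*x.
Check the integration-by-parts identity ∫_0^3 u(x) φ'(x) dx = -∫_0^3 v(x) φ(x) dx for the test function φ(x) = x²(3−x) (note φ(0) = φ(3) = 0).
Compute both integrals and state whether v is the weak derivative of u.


LHS = 351/10, RHS = 351/10. Yes, v = u' weakly.

u(x) = -2*x**2 + 2*x, classical derivative u'(x) = 2 - 4*x.
φ(x) = x²(3−x), so φ'(x) = 3*x*(2 - x).
Note φ(0) = φ(3) = 0, so the boundary term u·φ vanishes.
LHS = ∫_0^3 u(x) φ'(x) dx = ∫_0^3 (6*x^4 - 18*x^3 + 12*x^2) dx. Term by term:
  ∫_0^3 6*x^4 dx = 1458/5;  ∫_0^3 -18*x^3 dx = -729/2;  ∫_0^3 12*x^2 dx = 108.
Sum: 1458/5 − 729/2 + 108 = 351/10.
So LHS = 351/10.
∫_0^3 v(x) φ(x) dx = ∫_0^3 (4*x^4 - 14*x^3 + 6*x^2) dx. Term by term:
  ∫_0^3 4*x^4 dx = 972/5;  ∫_0^3 -14*x^3 dx = -567/2;  ∫_0^3 6*x^2 dx = 54.
Sum: 972/5 − 567/2 + 54 = -351/10.
So RHS = -∫_0^3 v(x) φ(x) dx = 351/10.
LHS = RHS, so the identity holds for this test φ.
Moreover u is smooth here and v(x) = u'(x) = 2 - 4*x pointwise, so the identity holds for every test function. Hence v is the weak derivative of u.


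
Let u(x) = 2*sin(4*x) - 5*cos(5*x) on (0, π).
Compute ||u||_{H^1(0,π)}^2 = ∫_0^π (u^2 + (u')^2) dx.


||u||_{H^1(0,π)}^2 = 4160/9 + 359*π

u'(x) = 25*sin(5*x) + 8*cos(4*x).
Expand u² and (u')² and integrate term by term on (0, π), using: for integers n ≥ 1, ∫_0^π sin²(nx) dx = ∫_0^π cos²(nx) dx = π/2; for n ≠ n', ∫_0^π sin(nx)sin(n'x) dx = ∫_0^π cos(nx)cos(n'x) dx = 0; and by product-to-sum, ∫_0^π sin(nx)cos(n'x) dx = ½∫_0^π [sin((n+n')x) + sin((n−n')x)] dx, which is 0 when n+n' is even and 2n/(n²−n'²) when n+n' is odd (it need not vanish on (0, π)).
  u² squared terms: (-5)²·∫cos(5x)² dx = 25·π/2 = 25*π/2;  (2)²·∫sin(4x)² dx = 4·π/2 = 2*π.
  u² cross terms: 2·(-5)·(2)·∫cos(5x)·sin(4x) dx = -20·(-8/9) = 160/9.
  So ∫_0^π u² dx = 25*π/2 + 2*π + 160/9 = 160/9 + 29*π/2.
  (u')² squared terms: (8)²·∫cos(4x)² dx = 64·π/2 = 32*π;  (25)²·∫sin(5x)² dx = 625·π/2 = 625*π/2.
  (u')² cross terms: 2·(8)·(25)·∫cos(4x)·sin(5x) dx = 400·(10/9) = 4000/9.
  So ∫_0^π (u')² dx = 32*π + 625*π/2 + 4000/9 = 4000/9 + 689*π/2.
||u||_{H^1}^2 = (160/9 + 29*π/2) + (4000/9 + 689*π/2) = 4160/9 + 359*π.


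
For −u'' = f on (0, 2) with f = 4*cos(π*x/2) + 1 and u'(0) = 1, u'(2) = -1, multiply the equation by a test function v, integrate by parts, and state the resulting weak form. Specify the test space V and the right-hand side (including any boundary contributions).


V = H^1(0, 2) (v unrestricted at boundary; u is determined up to an additive constant); weak form: ∫_0^2 u'v' dx = ∫_0^2 (4*cos(π*x/2) + 1) v dx − v(2) − v(0) for all v ∈ V.

Multiply both sides by a test function v and integrate from 0 to 2:
  ∫_0^2 −u''(x) v(x) dx = ∫_0^2 f(x) v(x) dx.
Integrate the LHS by parts once:
  ∫_0^2 −u'' v dx = −[u'(x) v(x)]_0^2 + ∫_0^2 u'(x) v'(x) dx.
Thus ∫_0^2 u'(x) v'(x) dx = ∫_0^2 f(x) v(x) dx + [u'(x) v(x)]_0^2.
Choose V so that boundary terms are either known or forced to vanish.
u has inhomogeneous Neumann u'(0) = 1, u'(2) = -1. [u' v]_0^2 = (-1)·v(2) − (1)·v(0) = − v(2) − v(0). Take V = H^1(0, 2); boundary term becomes part of RHS.
Weak formulation: find u (satisfying any essential BC) such that ∫_0^2 u'(x) v'(x) dx = ∫_0^2 f v dx − v(2) − v(0) for all v ∈ V (Neumann data are natural BCs: they enter the RHS as boundary terms).
Substituting f(x) = 4*cos(π*x/2) + 1, the right-hand side is ∫_0^2 (4*cos(π*x/2) + 1) v dx − v(2) − v(0).
Compatibility check (pure Neumann): taking v ≡ 1 ∈ V gives 0 = ∫_0^2 f dx + (-1) − (1), i.e. ∫_0^2 f dx must equal u'(0) − u'(2) = 2. Indeed ∫_0^2 (4*cos(π*x/2) + 1) dx = 2, so the data are compatible. The solution is then unique only up to an additive constant (fix it e.g. by requiring ∫_0^2 u dx = 0).


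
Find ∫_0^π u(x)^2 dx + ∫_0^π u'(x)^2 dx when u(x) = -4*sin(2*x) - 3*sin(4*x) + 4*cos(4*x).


||u||_{H^1(0,π)}^2 = 505*π/2

u'(x) = -16*sin(4*x) - 8*cos(2*x) - 12*cos(4*x).
Expand u² and (u')² and integrate term by term on (0, π), using: for integers n ≥ 1, ∫_0^π sin²(nx) dx = ∫_0^π cos²(nx) dx = π/2; for n ≠ n', ∫_0^π sin(nx)sin(n'x) dx = ∫_0^π cos(nx)cos(n'x) dx = 0; and by product-to-sum, ∫_0^π sin(nx)cos(n'x) dx = ½∫_0^π [sin((n+n')x) + sin((n−n')x)] dx, which is 0 when n+n' is even and 2n/(n²−n'²) when n+n' is odd (it need not vanish on (0, π)).
  u² squared terms: (-4)²·∫sin(2x)² dx = 16·π/2 = 8*π;  (-3)²·∫sin(4x)² dx = 9·π/2 = 9*π/2;  (4)²·∫cos(4x)² dx = 16·π/2 = 8*π.
  u² cross terms: 2·(-4)·(-3)·∫sin(2x)·sin(4x) dx = 24·(0) = 0;  2·(-4)·(4)·∫sin(2x)·cos(4x) dx = -32·(0) = 0;  2·(-3)·(4)·∫sin(4x)·cos(4x) dx = -24·(0) = 0.
  So ∫_0^π u² dx = 8*π + 9*π/2 + 8*π + 0 + 0 + 0 = 41*π/2.
  (u')² squared terms: (-16)²·∫sin(4x)² dx = 256·π/2 = 128*π;  (-12)²·∫cos(4x)² dx = 144·π/2 = 72*π;  (-8)²·∫cos(2x)² dx = 64·π/2 = 32*π.
  (u')² cross terms: 2·(-16)·(-12)·∫sin(4x)·cos(4x) dx = 384·(0) = 0;  2·(-16)·(-8)·∫sin(4x)·cos(2x) dx = 256·(0) = 0;  2·(-12)·(-8)·∫cos(4x)·cos(2x) dx = 192·(0) = 0.
  So ∫_0^π (u')² dx = 128*π + 72*π + 32*π + 0 + 0 + 0 = 232*π.
||u||_{H^1}^2 = (41*π/2) + (232*π) = 505*π/2.


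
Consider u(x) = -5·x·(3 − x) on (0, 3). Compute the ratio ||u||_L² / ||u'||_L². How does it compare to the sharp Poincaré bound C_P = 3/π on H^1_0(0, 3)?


||u||_L² / ||u'||_L² = 3*sqrt(10)/10 < C_P = 3/π.

u(x) = -5·x·(3 − x), so u'(x) = 10*x - 15.
u(x) = -5·x·(3 − x) vanishes at x = 0 and x = 3, so u ∈ H^1_0(0, 3). Differentiate via the product rule and integrate the resulting polynomials term by term.
  ∫_0^3 u² dx = ∫_0^3 (25*x^4 - 150*x^3 + 225*x^2) dx. Term by term:
    ∫_0^3 25*x^4 dx = 1215;  ∫_0^3 -150*x^3 dx = -6075/2;  ∫_0^3 225*x^2 dx = 2025.
  Sum: 1215 − 6075/2 + 2025 = 405/2.
  ∫_0^3 (u')² dx = ∫_0^3 (100*x^2 - 300*x + 225) dx. Term by term:
    ∫_0^3 100*x^2 dx = 900;  ∫_0^3 -300*x dx = -1350;  ∫_0^3 225 dx = 675.
  Sum: 900 − 1350 + 675 = 225.
∫_0^3 u² dx = 405/2, so ||u||_L² = 9*sqrt(10)/2.
∫_0^3 (u')² dx = 225, so ||u'||_L² = 15.
Ratio ||u||_L² / ||u'||_L² = 3*sqrt(10)/10.
Sharp Poincaré constant on H^1_0(0, 3) is C_P = L/π = 3/π, achieved by sin(π/3·x).
A polynomial bump cannot attain the sharp Poincaré constant (only the first sine eigenfunction does), so the ratio is strictly less than C_P, consistent with ||u||_L² ≤ C_P ||u'||_L².


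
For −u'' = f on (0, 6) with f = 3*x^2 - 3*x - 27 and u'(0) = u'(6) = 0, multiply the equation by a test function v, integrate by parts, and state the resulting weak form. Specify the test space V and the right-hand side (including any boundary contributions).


V = H^1(0, 6) (no boundary constraint on v; u is determined up to an additive constant); weak form: ∫_0^6 u'v' dx = ∫_0^6 (3*x^2 - 3*x - 27) v dx for all v ∈ V.

Multiply both sides by a test function v and integrate from 0 to 6:
  ∫_0^6 −u''(x) v(x) dx = ∫_0^6 f(x) v(x) dx.
Integrate the LHS by parts once:
  ∫_0^6 −u'' v dx = −[u'(x) v(x)]_0^6 + ∫_0^6 u'(x) v'(x) dx.
Thus ∫_0^6 u'(x) v'(x) dx = ∫_0^6 f(x) v(x) dx + [u'(x) v(x)]_0^6.
Choose V so that boundary terms are either known or forced to vanish.
u has homogeneous Neumann: u'(0) = u'(6) = 0. So [u' v]_0^6 = 0·v(6) − 0·v(0) = 0 for any v; take V = H^1(0, 6).
Weak formulation: find u (satisfying any essential BC) such that ∫_0^6 u'(x) v'(x) dx = ∫_0^6 f v dx for all v ∈ V (homogeneous Neumann, so boundary terms vanish).
Substituting f(x) = 3*x^2 - 3*x - 27, the right-hand side is ∫_0^6 (3*x^2 - 3*x - 27) v dx.
Compatibility check (pure Neumann): taking v ≡ 1 ∈ V gives 0 = ∫_0^6 f dx + (0) − (0), i.e. ∫_0^6 f dx must equal u'(0) − u'(6) = 0. Indeed ∫_0^6 (3*x^2 - 3*x - 27) dx = 0, so the data are compatible. The solution is then unique only up to an additive constant (fix it e.g. by requiring ∫_0^6 u dx = 0).


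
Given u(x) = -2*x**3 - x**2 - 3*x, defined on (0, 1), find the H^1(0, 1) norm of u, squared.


||u||_{H^1}^2 = 3491/70

The H^1 norm (squared) on an interval (0, L) is
  ||u||_{H^1}^2 = ∫_0^L u(x)^2 dx + ∫_0^L u'(x)^2 dx.
Compute u'(x) = -6*x**2 - 2*x - 3.
Then u(x)^2 = 4*x**6 + 4*x**5 + 13*x**4 + 6*x**3 + 9*x**2 and u'(x)^2 = 36*x**4 + 24*x**3 + 40*x**2 + 12*x + 9.
Integrate each monomial from 0 to 1 using ∫_0^1 c·x^n dx = c·1^(n+1)/(n+1):
  ∫_0^1 u(x)^2 dx = ∫_0^1 (4*x^6 + 4*x^5 + 13*x^4 + 6*x^3 + 9*x^2) dx. Term by term:
    ∫_0^1 4*x^6 dx = 4/7;  ∫_0^1 4*x^5 dx = 2/3;  ∫_0^1 13*x^4 dx = 13/5;
    ∫_0^1 6*x^3 dx = 3/2;  ∫_0^1 9*x^2 dx = 3.
  Sum: 4/7 + 2/3 + 13/5 + 3/2 + 3 = 1751/210.
  ∫_0^1 u'(x)^2 dx = ∫_0^1 (36*x^4 + 24*x^3 + 40*x^2 + 12*x + 9) dx. Term by term:
    ∫_0^1 36*x^4 dx = 36/5;  ∫_0^1 24*x^3 dx = 6;  ∫_0^1 40*x^2 dx = 40/3;
    ∫_0^1 12*x dx = 6;  ∫_0^1 9 dx = 9.
  Sum: 36/5 + 6 + 40/3 + 6 + 9 = 623/15.
Adding: ||u||_{H^1}^2 = 1751/210 + 623/15 = 3491/70.


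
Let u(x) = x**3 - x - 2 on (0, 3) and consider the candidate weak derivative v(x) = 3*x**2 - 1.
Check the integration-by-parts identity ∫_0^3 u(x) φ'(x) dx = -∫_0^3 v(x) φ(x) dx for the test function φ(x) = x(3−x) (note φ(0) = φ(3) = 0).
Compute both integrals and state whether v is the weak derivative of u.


LHS = -639/20, RHS = -639/20. Yes, v = u' weakly.

u(x) = x**3 - x - 2, classical derivative u'(x) = 3*x**2 - 1.
φ(x) = x(3−x), so φ'(x) = 3 - 2*x.
Note φ(0) = φ(3) = 0, so the boundary term u·φ vanishes.
LHS = ∫_0^3 u(x) φ'(x) dx = ∫_0^3 (-2*x^4 + 3*x^3 + 2*x^2 + x - 6) dx. Term by term:
  ∫_0^3 -2*x^4 dx = -486/5;  ∫_0^3 3*x^3 dx = 243/4;  ∫_0^3 2*x^2 dx = 18;
  ∫_0^3 x dx = 9/2;  ∫_0^3 -6 dx = -18.
Sum: -486/5 + 243/4 + 18 + 9/2 − 18 = -639/20.
So LHS = -639/20.
∫_0^3 v(x) φ(x) dx = ∫_0^3 (-3*x^4 + 9*x^3 + x^2 - 3*x) dx. Term by term:
  ∫_0^3 -3*x^4 dx = -729/5;  ∫_0^3 9*x^3 dx = 729/4;  ∫_0^3 x^2 dx = 9;
  ∫_0^3 -3*x dx = -27/2.
Sum: -729/5 + 729/4 + 9 − 27/2 = 639/20.
So RHS = -∫_0^3 v(x) φ(x) dx = -639/20.
LHS = RHS, so the identity holds for this test φ.
Moreover u is smooth here and v(x) = u'(x) = 3*x**2 - 1 pointwise, so the identity holds for every test function. Hence v is the weak derivative of u.


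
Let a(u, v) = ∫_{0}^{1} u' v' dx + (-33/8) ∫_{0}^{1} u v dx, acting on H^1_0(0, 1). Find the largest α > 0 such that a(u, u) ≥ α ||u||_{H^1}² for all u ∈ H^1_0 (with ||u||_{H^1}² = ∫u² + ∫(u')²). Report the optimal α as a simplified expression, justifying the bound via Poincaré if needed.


α = (-33/8 + π^2)/(1 + π^2)

Coercivity of a(·,·) on H^1_0(0, 1) means a(u, u) ≥ α ||u||_{H^1}² for every u ∈ H^1_0.
The interval has length L = 1, and Poincaré/coercivity depend only on L. Here a(u, u) = ∫(u')² + (-33/8)·∫u².
Here c = -33/8 < 0 with |c| < (π/L)² = π^2, so coercivity still holds. The condition a(u,u) ≥ α||u||_{H^1}² reads (1−α)∫(u')² ≥ (α−c)∫u². Any admissible α is ≤ 1 (rapidly oscillating u have ∫u²/∫(u')² → 0), and α = 1 would force 0 ≥ (1−c)∫u², impossible since c < 1; so 1−α > 0. By the sharp Poincaré inequality on H^1_0 of an interval of length L, ∫(u')² ≥ (π/L)²∫u² with equality for the first sine mode sin(π(x−x₀)/L) (x₀ the left endpoint), so the inequality holds for all u iff (1−α)(π/L)² ≥ α − c, i.e. α ≤ ((π/L)² + c)/((π/L)² + 1) = (1 + c(L/π)²)/(1 + (L/π)²). (Direct route, valid since c ≤ 0: Poincaré gives c∫u² ≥ c(L/π)²∫(u')², so a(u,u) ≥ (1 + c(L/π)²)∫(u')², while ||u||_{H^1}² ≤ (1 + (L/π)²)∫(u')²; dividing yields the same α.) With (π/L)² = π^2 and c = -33/8, the largest admissible constant is α = ((π/L)² + c)/((π/L)² + 1).
Simplifying, α = (-33/8 + π^2)/(1 + π^2).
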